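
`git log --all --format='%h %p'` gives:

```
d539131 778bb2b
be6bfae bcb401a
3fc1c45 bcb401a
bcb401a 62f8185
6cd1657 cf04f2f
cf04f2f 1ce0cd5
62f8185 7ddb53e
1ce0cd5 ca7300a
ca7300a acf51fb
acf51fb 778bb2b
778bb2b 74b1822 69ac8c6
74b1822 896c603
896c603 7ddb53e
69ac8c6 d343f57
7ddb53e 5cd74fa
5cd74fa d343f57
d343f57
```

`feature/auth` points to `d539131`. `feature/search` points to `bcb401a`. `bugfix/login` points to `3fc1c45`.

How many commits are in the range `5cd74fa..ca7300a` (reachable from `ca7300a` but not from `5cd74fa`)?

7

Reachable from ca7300a: {5cd74fa, 69ac8c6, 74b1822, 778bb2b, 7ddb53e, 896c603, acf51fb, ca7300a, d343f57}.
Reachable from 5cd74fa: {5cd74fa, d343f57}.
In ca7300a's history but not 5cd74fa's: {69ac8c6, 74b1822, 778bb2b, 7ddb53e, 896c603, acf51fb, ca7300a} — 7 commits.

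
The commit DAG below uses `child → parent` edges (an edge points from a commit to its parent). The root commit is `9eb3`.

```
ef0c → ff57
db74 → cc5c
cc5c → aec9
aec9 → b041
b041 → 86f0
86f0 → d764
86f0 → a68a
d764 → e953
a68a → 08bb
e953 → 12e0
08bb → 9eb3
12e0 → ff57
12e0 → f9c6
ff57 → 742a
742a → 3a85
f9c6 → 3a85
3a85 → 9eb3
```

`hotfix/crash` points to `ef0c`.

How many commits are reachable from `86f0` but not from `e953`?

4

Reachable from 86f0: {08bb, 12e0, 3a85, 742a, 86f0, 9eb3, a68a, d764, e953, f9c6, ff57}.
Reachable from e953: {12e0, 3a85, 742a, 9eb3, e953, f9c6, ff57}.
In 86f0's history but not e953's: {08bb, 86f0, a68a, d764} — 4 commits.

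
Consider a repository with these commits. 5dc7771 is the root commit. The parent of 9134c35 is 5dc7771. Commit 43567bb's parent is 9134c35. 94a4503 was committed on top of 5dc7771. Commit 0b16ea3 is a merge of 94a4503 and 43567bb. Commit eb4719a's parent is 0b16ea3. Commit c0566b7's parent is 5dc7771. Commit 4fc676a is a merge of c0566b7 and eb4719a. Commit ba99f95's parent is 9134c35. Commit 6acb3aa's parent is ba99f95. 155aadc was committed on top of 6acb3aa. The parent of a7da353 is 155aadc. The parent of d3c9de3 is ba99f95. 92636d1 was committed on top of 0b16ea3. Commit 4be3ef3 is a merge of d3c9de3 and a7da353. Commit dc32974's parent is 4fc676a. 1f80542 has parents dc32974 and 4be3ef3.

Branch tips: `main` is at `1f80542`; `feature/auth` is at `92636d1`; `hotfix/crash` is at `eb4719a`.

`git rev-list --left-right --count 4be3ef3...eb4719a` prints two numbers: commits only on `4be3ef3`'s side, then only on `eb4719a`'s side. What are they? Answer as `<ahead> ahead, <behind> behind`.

6 ahead, 4 behind

Reachable from 4be3ef3: {155aadc, 4be3ef3, 5dc7771, 6acb3aa, 9134c35, a7da353, ba99f95, d3c9de3}.
Reachable from eb4719a: {0b16ea3, 43567bb, 5dc7771, 9134c35, 94a4503, eb4719a}.
Only in 4be3ef3's history (ahead): {155aadc, 4be3ef3, 6acb3aa, a7da353, ba99f95, d3c9de3} — 6.
Only in eb4719a's history (behind): {0b16ea3, 43567bb, 94a4503, eb4719a} — 4.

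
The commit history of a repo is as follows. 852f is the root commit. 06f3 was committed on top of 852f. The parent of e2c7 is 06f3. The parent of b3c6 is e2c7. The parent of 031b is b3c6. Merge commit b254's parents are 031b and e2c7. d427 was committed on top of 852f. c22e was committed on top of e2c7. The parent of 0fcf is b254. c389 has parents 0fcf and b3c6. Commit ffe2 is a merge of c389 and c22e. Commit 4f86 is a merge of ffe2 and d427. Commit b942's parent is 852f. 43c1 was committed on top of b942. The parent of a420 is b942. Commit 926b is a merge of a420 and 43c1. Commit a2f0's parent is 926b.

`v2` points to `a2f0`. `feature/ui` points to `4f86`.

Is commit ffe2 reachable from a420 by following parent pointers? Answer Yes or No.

No

Ancestors of a420: {852f, a420, b942}.
ffe2 is not in that set, so it is not an ancestor of a420.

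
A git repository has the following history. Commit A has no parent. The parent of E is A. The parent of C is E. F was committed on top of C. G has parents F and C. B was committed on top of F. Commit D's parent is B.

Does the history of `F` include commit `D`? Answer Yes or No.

Ancestors of F: {A, C, E, F}.
D is not in that set, so it is not an ancestor of F.

No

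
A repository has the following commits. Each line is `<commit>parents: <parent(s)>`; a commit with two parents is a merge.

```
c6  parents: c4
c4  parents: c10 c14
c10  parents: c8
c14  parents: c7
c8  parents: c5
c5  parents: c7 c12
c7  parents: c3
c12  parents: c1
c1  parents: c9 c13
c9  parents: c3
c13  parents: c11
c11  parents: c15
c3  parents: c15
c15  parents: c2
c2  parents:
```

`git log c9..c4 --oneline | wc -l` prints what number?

10

Reachable from c4: {c1, c10, c11, c12, c13, c14, c15, c2, c3, c4, c5, c7, c8, c9}.
Reachable from c9: {c15, c2, c3, c9}.
In c4's history but not c9's: {c1, c10, c11, c12, c13, c14, c4, c5, c7, c8} — 10 commits.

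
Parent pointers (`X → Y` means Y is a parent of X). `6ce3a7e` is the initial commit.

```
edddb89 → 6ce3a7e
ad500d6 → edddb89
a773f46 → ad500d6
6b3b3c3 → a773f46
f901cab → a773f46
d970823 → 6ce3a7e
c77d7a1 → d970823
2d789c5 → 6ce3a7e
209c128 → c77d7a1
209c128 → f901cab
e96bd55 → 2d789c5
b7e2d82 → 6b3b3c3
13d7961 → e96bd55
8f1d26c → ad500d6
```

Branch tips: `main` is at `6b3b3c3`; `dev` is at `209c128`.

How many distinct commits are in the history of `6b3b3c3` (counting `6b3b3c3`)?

5

Walking parent pointers from 6b3b3c3: reachable set = {6b3b3c3, 6ce3a7e, a773f46, ad500d6, edddb89}.
That is 5 commits.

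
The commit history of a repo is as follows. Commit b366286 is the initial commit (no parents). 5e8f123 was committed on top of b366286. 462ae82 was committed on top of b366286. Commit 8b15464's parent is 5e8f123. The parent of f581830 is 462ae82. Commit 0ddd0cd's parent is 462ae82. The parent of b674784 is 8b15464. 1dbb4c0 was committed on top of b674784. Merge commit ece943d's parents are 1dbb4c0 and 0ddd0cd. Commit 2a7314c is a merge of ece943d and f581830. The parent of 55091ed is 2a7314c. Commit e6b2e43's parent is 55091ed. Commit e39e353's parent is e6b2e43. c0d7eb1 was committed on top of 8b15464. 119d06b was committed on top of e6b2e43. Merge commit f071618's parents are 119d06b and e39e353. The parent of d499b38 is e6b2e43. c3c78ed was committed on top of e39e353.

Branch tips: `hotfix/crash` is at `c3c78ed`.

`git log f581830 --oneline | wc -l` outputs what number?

3

Walking parent pointers from f581830: reachable set = {462ae82, b366286, f581830}.
That is 3 commits.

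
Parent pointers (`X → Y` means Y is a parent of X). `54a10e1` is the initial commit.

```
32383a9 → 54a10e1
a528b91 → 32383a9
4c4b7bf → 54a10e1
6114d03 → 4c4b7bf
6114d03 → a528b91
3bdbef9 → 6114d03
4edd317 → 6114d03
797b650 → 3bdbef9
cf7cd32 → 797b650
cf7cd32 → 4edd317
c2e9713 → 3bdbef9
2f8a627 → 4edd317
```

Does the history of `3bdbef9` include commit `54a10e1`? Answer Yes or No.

Yes

Ancestors of 3bdbef9 (commits reachable by following parents): {32383a9, 3bdbef9, 4c4b7bf, 54a10e1, 6114d03, a528b91}.
54a10e1 is in that set, so it is an ancestor of 3bdbef9.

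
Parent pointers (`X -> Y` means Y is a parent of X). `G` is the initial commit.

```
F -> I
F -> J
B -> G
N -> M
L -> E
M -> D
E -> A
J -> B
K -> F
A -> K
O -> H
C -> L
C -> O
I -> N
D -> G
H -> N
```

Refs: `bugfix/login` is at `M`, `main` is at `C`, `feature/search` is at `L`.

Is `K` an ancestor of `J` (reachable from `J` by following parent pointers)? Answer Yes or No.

No

Ancestors of J: {B, G, J}.
K is not in that set, so it is not an ancestor of J.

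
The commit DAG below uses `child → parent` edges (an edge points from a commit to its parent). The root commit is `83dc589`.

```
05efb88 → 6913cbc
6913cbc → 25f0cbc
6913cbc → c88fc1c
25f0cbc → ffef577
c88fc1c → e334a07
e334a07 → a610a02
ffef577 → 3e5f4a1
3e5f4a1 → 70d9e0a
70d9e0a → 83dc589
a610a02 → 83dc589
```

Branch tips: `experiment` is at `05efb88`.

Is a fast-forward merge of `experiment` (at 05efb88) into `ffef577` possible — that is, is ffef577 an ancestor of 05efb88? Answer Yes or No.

A fast-forward from ffef577 to 05efb88 is possible iff ffef577 is an ancestor of 05efb88.
Ancestors of 05efb88: {05efb88, 25f0cbc, 3e5f4a1, 6913cbc, 70d9e0a, 83dc589, a610a02, c88fc1c, e334a07, ffef577}.
ffef577 is among them, so fast-forward is possible.

Yes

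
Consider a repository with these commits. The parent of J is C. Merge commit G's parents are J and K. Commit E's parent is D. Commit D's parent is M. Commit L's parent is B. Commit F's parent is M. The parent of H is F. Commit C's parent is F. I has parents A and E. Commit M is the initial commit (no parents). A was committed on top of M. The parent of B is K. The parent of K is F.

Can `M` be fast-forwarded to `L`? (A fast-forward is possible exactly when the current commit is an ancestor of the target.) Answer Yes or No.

Yes

A fast-forward from M to L is possible iff M is an ancestor of L.
Ancestors of L: {B, F, K, L, M}.
M is among them, so fast-forward is possible.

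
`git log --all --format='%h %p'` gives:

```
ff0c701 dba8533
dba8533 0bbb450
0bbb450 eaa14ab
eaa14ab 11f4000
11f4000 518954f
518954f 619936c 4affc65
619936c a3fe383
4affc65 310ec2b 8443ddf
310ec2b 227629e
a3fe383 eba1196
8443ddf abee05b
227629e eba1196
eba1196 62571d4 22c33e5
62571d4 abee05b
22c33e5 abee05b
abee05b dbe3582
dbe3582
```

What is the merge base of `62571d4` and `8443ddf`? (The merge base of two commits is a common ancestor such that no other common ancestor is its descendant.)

Ancestors of 62571d4: {62571d4, abee05b, dbe3582}.
Ancestors of 8443ddf: {8443ddf, abee05b, dbe3582}.
Common ancestors: {abee05b, dbe3582}.
Among these, abee05b is not an ancestor of any other common ancestor — it is the merge base.

abee05b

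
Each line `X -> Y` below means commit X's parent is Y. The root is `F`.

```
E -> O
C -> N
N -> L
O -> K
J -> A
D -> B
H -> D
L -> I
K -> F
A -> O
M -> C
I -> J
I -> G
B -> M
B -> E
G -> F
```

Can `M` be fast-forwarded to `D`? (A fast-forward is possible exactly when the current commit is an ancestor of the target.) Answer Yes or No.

A fast-forward from M to D is possible iff M is an ancestor of D.
Ancestors of D: {A, B, C, D, E, F, G, I, J, K, L, M, N, O}.
M is among them, so fast-forward is possible.

Yes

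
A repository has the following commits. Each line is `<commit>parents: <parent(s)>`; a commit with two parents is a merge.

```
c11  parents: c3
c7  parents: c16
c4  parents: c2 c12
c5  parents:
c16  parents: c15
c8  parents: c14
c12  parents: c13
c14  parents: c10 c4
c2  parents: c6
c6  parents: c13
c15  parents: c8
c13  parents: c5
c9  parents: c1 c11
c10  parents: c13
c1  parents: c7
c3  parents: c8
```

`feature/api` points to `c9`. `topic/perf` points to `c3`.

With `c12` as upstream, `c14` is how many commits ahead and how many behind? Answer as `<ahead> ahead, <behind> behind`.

5 ahead, 0 behind

Reachable from c14: {c10, c12, c13, c14, c2, c4, c5, c6}.
Reachable from c12: {c12, c13, c5}.
Only in c14's history (ahead): {c10, c14, c2, c4, c6} — 5.
Only in c12's history (behind): {} — 0.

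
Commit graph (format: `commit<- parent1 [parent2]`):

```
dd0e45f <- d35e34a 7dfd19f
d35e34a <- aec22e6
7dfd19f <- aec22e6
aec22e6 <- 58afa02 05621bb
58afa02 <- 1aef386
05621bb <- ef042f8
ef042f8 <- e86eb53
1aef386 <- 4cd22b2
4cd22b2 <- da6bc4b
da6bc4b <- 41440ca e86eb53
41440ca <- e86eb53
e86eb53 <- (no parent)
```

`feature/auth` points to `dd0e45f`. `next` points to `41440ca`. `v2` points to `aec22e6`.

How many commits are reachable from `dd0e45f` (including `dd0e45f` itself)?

12

Walking parent pointers from dd0e45f: reachable set = {05621bb, 1aef386, 41440ca, 4cd22b2, 58afa02, 7dfd19f, aec22e6, d35e34a, da6bc4b, dd0e45f, e86eb53, ef042f8}.
That is 12 commits.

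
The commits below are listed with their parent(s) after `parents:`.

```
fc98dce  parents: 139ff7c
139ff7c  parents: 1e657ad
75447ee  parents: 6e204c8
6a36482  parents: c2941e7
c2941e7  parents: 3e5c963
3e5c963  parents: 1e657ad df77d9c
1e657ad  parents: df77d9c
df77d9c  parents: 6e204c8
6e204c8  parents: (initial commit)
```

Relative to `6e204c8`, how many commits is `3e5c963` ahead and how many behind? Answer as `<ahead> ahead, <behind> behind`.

Reachable from 3e5c963: {1e657ad, 3e5c963, 6e204c8, df77d9c}.
Reachable from 6e204c8: {6e204c8}.
Only in 3e5c963's history (ahead): {1e657ad, 3e5c963, df77d9c} — 3.
Only in 6e204c8's history (behind): {} — 0.

3 ahead, 0 behind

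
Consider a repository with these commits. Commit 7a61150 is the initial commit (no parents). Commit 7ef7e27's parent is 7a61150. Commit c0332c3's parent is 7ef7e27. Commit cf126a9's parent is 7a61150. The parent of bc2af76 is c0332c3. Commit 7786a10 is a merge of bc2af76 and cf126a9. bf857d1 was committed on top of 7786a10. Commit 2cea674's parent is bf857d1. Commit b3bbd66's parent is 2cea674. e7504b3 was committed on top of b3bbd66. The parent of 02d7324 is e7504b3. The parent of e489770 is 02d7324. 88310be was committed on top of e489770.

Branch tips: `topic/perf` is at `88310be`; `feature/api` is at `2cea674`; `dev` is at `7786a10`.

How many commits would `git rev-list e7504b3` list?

10

Walking parent pointers from e7504b3: reachable set = {2cea674, 7786a10, 7a61150, 7ef7e27, b3bbd66, bc2af76, bf857d1, c0332c3, cf126a9, e7504b3}.
That is 10 commits.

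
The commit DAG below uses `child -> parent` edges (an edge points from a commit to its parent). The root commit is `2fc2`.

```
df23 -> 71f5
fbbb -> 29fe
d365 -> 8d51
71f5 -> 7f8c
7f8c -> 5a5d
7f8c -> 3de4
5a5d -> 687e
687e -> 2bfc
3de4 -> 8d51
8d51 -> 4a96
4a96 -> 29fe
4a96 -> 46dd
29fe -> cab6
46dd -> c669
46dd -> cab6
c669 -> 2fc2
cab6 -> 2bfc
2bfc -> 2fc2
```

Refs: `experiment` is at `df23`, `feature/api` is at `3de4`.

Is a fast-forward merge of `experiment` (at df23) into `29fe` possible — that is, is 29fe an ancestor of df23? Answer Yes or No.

A fast-forward from 29fe to df23 is possible iff 29fe is an ancestor of df23.
Ancestors of df23: {29fe, 2bfc, 2fc2, 3de4, 46dd, 4a96, 5a5d, 687e, 71f5, 7f8c, 8d51, c669, cab6, df23}.
29fe is among them, so fast-forward is possible.

Yes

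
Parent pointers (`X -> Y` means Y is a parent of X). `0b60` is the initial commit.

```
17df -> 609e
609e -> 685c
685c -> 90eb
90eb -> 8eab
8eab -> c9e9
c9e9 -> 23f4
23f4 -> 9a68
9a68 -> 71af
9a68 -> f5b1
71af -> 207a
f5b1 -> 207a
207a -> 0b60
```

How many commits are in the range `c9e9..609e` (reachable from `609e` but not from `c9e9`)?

Reachable from 609e: {0b60, 207a, 23f4, 609e, 685c, 71af, 8eab, 90eb, 9a68, c9e9, f5b1}.
Reachable from c9e9: {0b60, 207a, 23f4, 71af, 9a68, c9e9, f5b1}.
In 609e's history but not c9e9's: {609e, 685c, 8eab, 90eb} — 4 commits.

4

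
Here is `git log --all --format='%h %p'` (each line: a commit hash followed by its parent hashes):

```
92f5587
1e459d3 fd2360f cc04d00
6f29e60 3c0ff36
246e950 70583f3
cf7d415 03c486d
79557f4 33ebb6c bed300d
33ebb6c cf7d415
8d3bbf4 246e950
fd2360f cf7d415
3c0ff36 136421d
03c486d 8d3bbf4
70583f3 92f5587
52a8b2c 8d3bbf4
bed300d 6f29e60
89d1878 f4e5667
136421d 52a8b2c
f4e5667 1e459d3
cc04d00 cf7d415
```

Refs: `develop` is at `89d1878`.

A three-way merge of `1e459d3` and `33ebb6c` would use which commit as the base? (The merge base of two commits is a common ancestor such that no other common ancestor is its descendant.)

cf7d415

Ancestors of 1e459d3: {03c486d, 1e459d3, 246e950, 70583f3, 8d3bbf4, 92f5587, cc04d00, cf7d415, fd2360f}.
Ancestors of 33ebb6c: {03c486d, 246e950, 33ebb6c, 70583f3, 8d3bbf4, 92f5587, cf7d415}.
Common ancestors: {03c486d, 246e950, 70583f3, 8d3bbf4, 92f5587, cf7d415}.
Among these, cf7d415 is not an ancestor of any other common ancestor — it is the merge base.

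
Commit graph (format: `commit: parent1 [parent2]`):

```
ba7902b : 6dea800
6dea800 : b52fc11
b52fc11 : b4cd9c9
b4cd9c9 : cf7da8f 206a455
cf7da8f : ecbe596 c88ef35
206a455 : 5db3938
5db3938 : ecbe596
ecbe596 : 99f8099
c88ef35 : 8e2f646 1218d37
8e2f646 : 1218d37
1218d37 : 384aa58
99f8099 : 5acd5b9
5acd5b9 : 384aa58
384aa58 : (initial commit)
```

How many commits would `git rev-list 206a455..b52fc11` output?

Reachable from b52fc11: {1218d37, 206a455, 384aa58, 5acd5b9, 5db3938, 8e2f646, 99f8099, b4cd9c9, b52fc11, c88ef35, cf7da8f, ecbe596}.
Reachable from 206a455: {206a455, 384aa58, 5acd5b9, 5db3938, 99f8099, ecbe596}.
In b52fc11's history but not 206a455's: {1218d37, 8e2f646, b4cd9c9, b52fc11, c88ef35, cf7da8f} — 6 commits.

6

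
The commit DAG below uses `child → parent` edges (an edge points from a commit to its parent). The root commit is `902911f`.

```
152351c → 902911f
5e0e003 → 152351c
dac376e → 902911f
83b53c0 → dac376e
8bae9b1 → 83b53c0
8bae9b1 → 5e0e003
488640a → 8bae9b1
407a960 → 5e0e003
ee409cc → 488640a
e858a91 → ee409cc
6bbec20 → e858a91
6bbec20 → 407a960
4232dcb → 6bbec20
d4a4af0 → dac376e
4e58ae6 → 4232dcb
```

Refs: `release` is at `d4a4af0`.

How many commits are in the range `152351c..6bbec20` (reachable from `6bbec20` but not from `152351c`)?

Reachable from 6bbec20: {152351c, 407a960, 488640a, 5e0e003, 6bbec20, 83b53c0, 8bae9b1, 902911f, dac376e, e858a91, ee409cc}.
Reachable from 152351c: {152351c, 902911f}.
In 6bbec20's history but not 152351c's: {407a960, 488640a, 5e0e003, 6bbec20, 83b53c0, 8bae9b1, dac376e, e858a91, ee409cc} — 9 commits.

9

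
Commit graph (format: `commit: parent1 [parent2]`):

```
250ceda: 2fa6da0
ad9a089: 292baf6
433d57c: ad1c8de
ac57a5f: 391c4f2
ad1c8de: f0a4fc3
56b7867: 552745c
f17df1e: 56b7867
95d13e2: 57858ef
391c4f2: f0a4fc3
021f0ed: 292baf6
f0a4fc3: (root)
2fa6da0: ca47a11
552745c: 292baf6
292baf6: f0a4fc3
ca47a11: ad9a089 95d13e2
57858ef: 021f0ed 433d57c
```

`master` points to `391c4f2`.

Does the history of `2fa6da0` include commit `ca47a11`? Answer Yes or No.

Ancestors of 2fa6da0 (commits reachable by following parents): {021f0ed, 292baf6, 2fa6da0, 433d57c, 57858ef, 95d13e2, ad1c8de, ad9a089, ca47a11, f0a4fc3}.
ca47a11 is in that set, so it is an ancestor of 2fa6da0.

Yes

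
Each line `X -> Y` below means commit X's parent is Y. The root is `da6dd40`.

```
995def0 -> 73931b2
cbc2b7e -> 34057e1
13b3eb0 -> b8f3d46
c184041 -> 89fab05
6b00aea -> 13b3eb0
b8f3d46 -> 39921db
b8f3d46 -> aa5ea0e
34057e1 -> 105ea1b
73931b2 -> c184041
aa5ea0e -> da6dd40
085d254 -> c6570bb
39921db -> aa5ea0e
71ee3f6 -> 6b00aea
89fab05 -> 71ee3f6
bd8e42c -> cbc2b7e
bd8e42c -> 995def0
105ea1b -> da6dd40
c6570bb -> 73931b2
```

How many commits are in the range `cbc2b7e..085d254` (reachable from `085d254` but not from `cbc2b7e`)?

Reachable from 085d254: {085d254, 13b3eb0, 39921db, 6b00aea, 71ee3f6, 73931b2, 89fab05, aa5ea0e, b8f3d46, c184041, c6570bb, da6dd40}.
Reachable from cbc2b7e: {105ea1b, 34057e1, cbc2b7e, da6dd40}.
In 085d254's history but not cbc2b7e's: {085d254, 13b3eb0, 39921db, 6b00aea, 71ee3f6, 73931b2, 89fab05, aa5ea0e, b8f3d46, c184041, c6570bb} — 11 commits.

11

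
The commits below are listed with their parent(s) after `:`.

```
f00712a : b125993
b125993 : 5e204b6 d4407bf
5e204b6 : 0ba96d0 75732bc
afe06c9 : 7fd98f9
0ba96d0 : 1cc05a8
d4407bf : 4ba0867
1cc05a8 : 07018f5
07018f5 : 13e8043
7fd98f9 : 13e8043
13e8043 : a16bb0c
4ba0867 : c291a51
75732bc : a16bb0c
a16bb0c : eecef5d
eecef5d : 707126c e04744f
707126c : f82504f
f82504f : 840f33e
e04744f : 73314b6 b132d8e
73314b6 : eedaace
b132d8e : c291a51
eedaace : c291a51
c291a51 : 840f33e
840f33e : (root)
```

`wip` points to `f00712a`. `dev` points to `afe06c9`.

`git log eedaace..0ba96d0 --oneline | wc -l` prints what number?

11

Reachable from 0ba96d0: {07018f5, 0ba96d0, 13e8043, 1cc05a8, 707126c, 73314b6, 840f33e, a16bb0c, b132d8e, c291a51, e04744f, eecef5d, eedaace, f82504f}.
Reachable from eedaace: {840f33e, c291a51, eedaace}.
In 0ba96d0's history but not eedaace's: {07018f5, 0ba96d0, 13e8043, 1cc05a8, 707126c, 73314b6, a16bb0c, b132d8e, e04744f, eecef5d, f82504f} — 11 commits.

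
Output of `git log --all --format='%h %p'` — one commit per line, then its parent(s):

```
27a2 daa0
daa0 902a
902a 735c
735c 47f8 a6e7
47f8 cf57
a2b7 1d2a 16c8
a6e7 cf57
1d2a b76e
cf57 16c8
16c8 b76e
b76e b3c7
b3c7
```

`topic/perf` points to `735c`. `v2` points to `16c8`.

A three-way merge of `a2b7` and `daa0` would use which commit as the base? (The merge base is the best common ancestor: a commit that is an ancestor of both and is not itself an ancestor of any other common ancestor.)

16c8

Ancestors of a2b7: {16c8, 1d2a, a2b7, b3c7, b76e}.
Ancestors of daa0: {16c8, 47f8, 735c, 902a, a6e7, b3c7, b76e, cf57, daa0}.
Common ancestors: {16c8, b3c7, b76e}.
Among these, 16c8 is not an ancestor of any other common ancestor — it is the merge base.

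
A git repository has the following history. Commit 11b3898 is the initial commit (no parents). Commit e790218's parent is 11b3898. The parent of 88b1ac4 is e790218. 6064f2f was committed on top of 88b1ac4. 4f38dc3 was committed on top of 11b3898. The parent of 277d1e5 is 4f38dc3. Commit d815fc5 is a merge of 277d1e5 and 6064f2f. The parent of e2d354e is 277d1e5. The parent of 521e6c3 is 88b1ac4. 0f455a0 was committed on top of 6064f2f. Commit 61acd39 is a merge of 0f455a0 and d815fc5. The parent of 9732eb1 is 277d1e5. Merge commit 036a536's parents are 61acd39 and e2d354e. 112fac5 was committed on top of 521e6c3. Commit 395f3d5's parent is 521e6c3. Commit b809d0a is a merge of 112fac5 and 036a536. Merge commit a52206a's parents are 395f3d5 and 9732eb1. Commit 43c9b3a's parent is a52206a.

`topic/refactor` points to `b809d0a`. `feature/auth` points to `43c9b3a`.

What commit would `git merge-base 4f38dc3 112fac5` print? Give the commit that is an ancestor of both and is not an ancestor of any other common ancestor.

11b3898

Ancestors of 4f38dc3: {11b3898, 4f38dc3}.
Ancestors of 112fac5: {112fac5, 11b3898, 521e6c3, 88b1ac4, e790218}.
Common ancestors: {11b3898}.
The only common ancestor is 11b3898, so it is the merge base.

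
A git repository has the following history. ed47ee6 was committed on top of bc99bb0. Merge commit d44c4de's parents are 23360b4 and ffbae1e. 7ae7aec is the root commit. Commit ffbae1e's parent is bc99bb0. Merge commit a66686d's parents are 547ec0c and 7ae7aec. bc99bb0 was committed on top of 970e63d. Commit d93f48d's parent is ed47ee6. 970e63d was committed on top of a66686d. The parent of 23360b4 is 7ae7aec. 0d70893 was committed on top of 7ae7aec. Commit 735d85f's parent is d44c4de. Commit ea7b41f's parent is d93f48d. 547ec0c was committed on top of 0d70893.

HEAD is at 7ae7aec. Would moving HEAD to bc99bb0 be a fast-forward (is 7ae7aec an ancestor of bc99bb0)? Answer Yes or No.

A fast-forward from 7ae7aec to bc99bb0 is possible iff 7ae7aec is an ancestor of bc99bb0.
Ancestors of bc99bb0: {0d70893, 547ec0c, 7ae7aec, 970e63d, a66686d, bc99bb0}.
7ae7aec is among them, so fast-forward is possible.

Yes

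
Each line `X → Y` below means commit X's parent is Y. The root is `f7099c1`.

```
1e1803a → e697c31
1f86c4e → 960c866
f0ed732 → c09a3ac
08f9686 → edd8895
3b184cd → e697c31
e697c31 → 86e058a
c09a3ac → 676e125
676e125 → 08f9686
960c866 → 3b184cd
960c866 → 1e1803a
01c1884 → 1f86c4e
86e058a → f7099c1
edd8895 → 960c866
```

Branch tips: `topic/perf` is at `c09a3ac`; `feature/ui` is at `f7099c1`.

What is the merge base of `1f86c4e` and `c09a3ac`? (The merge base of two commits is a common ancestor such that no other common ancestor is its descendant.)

960c866

Ancestors of 1f86c4e: {1e1803a, 1f86c4e, 3b184cd, 86e058a, 960c866, e697c31, f7099c1}.
Ancestors of c09a3ac: {08f9686, 1e1803a, 3b184cd, 676e125, 86e058a, 960c866, c09a3ac, e697c31, edd8895, f7099c1}.
Common ancestors: {1e1803a, 3b184cd, 86e058a, 960c866, e697c31, f7099c1}.
Among these, 960c866 is not an ancestor of any other common ancestor — it is the merge base.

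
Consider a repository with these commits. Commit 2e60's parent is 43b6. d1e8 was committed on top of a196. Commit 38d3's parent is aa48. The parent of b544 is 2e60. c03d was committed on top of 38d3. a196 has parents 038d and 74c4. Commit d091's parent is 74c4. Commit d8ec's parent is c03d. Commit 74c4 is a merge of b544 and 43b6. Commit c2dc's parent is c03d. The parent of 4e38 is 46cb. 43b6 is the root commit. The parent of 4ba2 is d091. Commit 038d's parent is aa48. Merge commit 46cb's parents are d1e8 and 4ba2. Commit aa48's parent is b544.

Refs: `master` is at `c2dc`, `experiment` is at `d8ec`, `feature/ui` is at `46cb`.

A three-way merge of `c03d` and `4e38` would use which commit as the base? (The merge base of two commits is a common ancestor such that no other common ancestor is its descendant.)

aa48

Ancestors of c03d: {2e60, 38d3, 43b6, aa48, b544, c03d}.
Ancestors of 4e38: {038d, 2e60, 43b6, 46cb, 4ba2, 4e38, 74c4, a196, aa48, b544, d091, d1e8}.
Common ancestors: {2e60, 43b6, aa48, b544}.
Among these, aa48 is not an ancestor of any other common ancestor — it is the merge base.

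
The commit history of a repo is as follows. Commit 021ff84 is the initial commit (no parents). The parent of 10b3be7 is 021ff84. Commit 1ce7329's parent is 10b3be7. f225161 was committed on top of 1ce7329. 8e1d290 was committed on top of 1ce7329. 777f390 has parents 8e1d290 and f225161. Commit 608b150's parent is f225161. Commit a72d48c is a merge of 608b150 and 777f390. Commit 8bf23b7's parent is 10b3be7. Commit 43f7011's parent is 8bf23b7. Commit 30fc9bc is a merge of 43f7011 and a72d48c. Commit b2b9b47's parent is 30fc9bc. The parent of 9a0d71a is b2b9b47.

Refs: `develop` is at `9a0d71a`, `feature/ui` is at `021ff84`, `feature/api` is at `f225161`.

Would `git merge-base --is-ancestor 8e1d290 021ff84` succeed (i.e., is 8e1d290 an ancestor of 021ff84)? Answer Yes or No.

No

Ancestors of 021ff84: {021ff84}.
8e1d290 is not in that set, so it is not an ancestor of 021ff84.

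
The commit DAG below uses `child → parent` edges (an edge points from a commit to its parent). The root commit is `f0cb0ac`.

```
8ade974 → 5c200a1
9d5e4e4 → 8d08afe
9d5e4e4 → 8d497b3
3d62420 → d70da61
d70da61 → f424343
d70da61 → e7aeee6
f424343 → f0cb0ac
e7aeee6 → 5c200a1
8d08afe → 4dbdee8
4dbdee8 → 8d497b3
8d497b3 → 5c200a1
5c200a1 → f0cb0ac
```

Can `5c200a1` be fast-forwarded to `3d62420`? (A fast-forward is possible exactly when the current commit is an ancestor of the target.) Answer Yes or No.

A fast-forward from 5c200a1 to 3d62420 is possible iff 5c200a1 is an ancestor of 3d62420.
Ancestors of 3d62420: {3d62420, 5c200a1, d70da61, e7aeee6, f0cb0ac, f424343}.
5c200a1 is among them, so fast-forward is possible.

Yes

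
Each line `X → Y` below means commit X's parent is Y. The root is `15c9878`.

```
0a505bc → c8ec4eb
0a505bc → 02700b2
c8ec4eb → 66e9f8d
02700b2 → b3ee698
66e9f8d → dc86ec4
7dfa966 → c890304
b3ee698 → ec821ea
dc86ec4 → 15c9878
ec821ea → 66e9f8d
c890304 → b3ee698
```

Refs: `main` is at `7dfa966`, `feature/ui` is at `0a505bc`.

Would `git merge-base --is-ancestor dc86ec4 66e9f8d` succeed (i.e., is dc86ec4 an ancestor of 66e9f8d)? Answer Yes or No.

Ancestors of 66e9f8d (commits reachable by following parents): {15c9878, 66e9f8d, dc86ec4}.
dc86ec4 is in that set, so it is an ancestor of 66e9f8d.

Yes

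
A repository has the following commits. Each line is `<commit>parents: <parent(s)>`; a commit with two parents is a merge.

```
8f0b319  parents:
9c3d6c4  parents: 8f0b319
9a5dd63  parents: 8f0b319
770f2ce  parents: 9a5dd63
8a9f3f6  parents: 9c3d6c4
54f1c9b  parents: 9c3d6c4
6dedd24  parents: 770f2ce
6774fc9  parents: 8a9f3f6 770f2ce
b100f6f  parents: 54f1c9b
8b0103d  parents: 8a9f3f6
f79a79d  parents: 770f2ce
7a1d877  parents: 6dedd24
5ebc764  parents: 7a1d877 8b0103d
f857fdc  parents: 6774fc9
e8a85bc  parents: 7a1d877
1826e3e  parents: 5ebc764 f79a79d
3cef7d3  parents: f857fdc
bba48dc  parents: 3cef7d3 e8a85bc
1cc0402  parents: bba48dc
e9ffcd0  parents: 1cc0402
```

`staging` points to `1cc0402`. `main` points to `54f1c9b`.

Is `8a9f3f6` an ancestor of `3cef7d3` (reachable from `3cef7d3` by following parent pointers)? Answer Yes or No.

Yes

Ancestors of 3cef7d3 (commits reachable by following parents): {3cef7d3, 6774fc9, 770f2ce, 8a9f3f6, 8f0b319, 9a5dd63, 9c3d6c4, f857fdc}.
8a9f3f6 is in that set, so it is an ancestor of 3cef7d3.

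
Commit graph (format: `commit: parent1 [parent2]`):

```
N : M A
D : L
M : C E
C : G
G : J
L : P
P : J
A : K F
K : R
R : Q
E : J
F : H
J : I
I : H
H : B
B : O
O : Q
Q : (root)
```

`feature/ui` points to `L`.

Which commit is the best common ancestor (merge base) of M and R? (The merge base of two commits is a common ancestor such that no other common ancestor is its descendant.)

Q

Ancestors of M: {B, C, E, G, H, I, J, M, O, Q}.
Ancestors of R: {Q, R}.
Common ancestors: {Q}.
The only common ancestor is Q, so it is the merge base.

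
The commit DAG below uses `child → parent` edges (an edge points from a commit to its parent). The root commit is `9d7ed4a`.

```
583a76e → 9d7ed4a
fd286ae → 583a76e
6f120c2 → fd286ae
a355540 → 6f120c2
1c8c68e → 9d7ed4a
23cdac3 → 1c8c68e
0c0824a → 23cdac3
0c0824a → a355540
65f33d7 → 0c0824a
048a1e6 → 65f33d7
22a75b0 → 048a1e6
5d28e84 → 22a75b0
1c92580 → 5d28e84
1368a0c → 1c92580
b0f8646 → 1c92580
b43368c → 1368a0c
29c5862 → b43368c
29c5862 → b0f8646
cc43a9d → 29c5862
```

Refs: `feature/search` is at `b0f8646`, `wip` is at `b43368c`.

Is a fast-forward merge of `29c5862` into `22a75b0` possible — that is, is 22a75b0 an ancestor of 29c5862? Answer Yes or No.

A fast-forward from 22a75b0 to 29c5862 is possible iff 22a75b0 is an ancestor of 29c5862.
Ancestors of 29c5862: {048a1e6, 0c0824a, 1368a0c, 1c8c68e, 1c92580, 22a75b0, 23cdac3, 29c5862, 583a76e, 5d28e84, 65f33d7, 6f120c2, 9d7ed4a, a355540, b0f8646, b43368c, fd286ae}.
22a75b0 is among them, so fast-forward is possible.

Yes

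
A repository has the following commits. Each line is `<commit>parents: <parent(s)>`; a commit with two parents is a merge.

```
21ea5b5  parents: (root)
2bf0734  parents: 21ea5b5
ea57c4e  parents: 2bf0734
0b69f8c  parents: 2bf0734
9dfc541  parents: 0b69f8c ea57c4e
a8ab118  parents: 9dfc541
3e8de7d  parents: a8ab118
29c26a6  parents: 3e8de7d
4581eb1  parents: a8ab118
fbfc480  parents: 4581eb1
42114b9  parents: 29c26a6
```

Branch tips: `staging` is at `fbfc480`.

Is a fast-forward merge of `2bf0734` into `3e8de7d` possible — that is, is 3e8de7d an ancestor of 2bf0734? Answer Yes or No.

A fast-forward from 3e8de7d to 2bf0734 is possible iff 3e8de7d is an ancestor of 2bf0734.
Ancestors of 2bf0734: {21ea5b5, 2bf0734}.
3e8de7d is not among them, so fast-forward is not possible.

No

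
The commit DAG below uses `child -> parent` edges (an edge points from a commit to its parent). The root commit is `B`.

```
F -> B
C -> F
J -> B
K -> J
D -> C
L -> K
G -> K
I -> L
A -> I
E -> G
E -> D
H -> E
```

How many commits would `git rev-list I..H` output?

6

Reachable from H: {B, C, D, E, F, G, H, J, K}.
Reachable from I: {B, I, J, K, L}.
In H's history but not I's: {C, D, E, F, G, H} — 6 commits.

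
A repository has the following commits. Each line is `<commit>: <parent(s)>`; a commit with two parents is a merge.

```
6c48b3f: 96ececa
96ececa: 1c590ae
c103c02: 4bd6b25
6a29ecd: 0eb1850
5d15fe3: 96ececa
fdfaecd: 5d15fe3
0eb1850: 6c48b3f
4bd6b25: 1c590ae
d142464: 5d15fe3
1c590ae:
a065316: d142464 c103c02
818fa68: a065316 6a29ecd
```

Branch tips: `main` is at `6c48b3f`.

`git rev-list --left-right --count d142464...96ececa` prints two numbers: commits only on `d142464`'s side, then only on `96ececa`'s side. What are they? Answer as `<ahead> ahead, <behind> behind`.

2 ahead, 0 behind

Reachable from d142464: {1c590ae, 5d15fe3, 96ececa, d142464}.
Reachable from 96ececa: {1c590ae, 96ececa}.
Only in d142464's history (ahead): {5d15fe3, d142464} — 2.
Only in 96ececa's history (behind): {} — 0.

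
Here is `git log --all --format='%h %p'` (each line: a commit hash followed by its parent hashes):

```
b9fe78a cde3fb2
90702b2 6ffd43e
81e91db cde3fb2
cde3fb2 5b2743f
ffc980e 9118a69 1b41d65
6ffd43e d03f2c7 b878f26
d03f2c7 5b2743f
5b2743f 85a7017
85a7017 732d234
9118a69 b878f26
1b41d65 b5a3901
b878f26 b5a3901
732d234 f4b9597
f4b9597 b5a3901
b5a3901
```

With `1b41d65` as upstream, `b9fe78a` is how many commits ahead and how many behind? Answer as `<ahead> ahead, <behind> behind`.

6 ahead, 1 behind

Reachable from b9fe78a: {5b2743f, 732d234, 85a7017, b5a3901, b9fe78a, cde3fb2, f4b9597}.
Reachable from 1b41d65: {1b41d65, b5a3901}.
Only in b9fe78a's history (ahead): {5b2743f, 732d234, 85a7017, b9fe78a, cde3fb2, f4b9597} — 6.
Only in 1b41d65's history (behind): {1b41d65} — 1.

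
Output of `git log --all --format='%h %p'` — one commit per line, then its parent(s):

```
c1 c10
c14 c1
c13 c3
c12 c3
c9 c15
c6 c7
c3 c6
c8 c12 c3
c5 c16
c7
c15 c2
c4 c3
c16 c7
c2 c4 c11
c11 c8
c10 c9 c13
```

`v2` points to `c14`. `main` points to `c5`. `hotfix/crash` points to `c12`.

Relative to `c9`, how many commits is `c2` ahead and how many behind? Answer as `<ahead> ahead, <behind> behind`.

0 ahead, 2 behind

Reachable from c2: {c11, c12, c2, c3, c4, c6, c7, c8}.
Reachable from c9: {c11, c12, c15, c2, c3, c4, c6, c7, c8, c9}.
Only in c2's history (ahead): {} — 0.
Only in c9's history (behind): {c15, c9} — 2.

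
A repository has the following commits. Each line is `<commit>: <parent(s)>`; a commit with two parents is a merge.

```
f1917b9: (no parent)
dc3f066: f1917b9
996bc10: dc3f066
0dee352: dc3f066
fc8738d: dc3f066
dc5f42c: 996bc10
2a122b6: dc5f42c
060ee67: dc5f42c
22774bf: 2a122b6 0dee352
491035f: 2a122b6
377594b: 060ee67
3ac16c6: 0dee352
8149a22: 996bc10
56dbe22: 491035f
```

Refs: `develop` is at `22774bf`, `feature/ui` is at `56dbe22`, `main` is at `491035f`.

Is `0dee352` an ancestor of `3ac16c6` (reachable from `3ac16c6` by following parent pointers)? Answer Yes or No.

Ancestors of 3ac16c6 (commits reachable by following parents): {0dee352, 3ac16c6, dc3f066, f1917b9}.
0dee352 is in that set, so it is an ancestor of 3ac16c6.

Yes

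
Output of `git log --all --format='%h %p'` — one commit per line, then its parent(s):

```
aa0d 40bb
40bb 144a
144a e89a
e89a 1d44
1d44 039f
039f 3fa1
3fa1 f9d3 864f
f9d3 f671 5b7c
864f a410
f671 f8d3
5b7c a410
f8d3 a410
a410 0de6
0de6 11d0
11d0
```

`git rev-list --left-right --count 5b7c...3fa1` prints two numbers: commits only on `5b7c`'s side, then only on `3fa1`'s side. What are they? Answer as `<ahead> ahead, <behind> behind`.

Reachable from 5b7c: {0de6, 11d0, 5b7c, a410}.
Reachable from 3fa1: {0de6, 11d0, 3fa1, 5b7c, 864f, a410, f671, f8d3, f9d3}.
Only in 5b7c's history (ahead): {} — 0.
Only in 3fa1's history (behind): {3fa1, 864f, f671, f8d3, f9d3} — 5.

0 ahead, 5 behind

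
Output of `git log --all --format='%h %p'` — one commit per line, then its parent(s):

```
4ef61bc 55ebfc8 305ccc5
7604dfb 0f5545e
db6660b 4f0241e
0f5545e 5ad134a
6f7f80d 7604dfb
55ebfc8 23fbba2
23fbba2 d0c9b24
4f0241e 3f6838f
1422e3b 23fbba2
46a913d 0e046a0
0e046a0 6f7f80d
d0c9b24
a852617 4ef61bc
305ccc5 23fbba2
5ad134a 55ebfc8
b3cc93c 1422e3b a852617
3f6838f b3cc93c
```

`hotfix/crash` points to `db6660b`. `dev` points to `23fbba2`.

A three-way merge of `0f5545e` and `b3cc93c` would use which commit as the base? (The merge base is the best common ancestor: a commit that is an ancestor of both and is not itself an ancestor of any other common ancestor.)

Ancestors of 0f5545e: {0f5545e, 23fbba2, 55ebfc8, 5ad134a, d0c9b24}.
Ancestors of b3cc93c: {1422e3b, 23fbba2, 305ccc5, 4ef61bc, 55ebfc8, a852617, b3cc93c, d0c9b24}.
Common ancestors: {23fbba2, 55ebfc8, d0c9b24}.
Among these, 55ebfc8 is not an ancestor of any other common ancestor — it is the merge base.

55ebfc8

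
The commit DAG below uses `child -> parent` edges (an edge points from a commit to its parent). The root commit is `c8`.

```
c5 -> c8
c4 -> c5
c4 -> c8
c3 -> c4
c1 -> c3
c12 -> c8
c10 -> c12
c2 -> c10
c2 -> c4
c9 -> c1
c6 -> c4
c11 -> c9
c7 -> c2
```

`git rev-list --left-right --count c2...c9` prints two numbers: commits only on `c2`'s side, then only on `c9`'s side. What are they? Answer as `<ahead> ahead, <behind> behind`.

3 ahead, 3 behind

Reachable from c2: {c10, c12, c2, c4, c5, c8}.
Reachable from c9: {c1, c3, c4, c5, c8, c9}.
Only in c2's history (ahead): {c10, c12, c2} — 3.
Only in c9's history (behind): {c1, c3, c9} — 3.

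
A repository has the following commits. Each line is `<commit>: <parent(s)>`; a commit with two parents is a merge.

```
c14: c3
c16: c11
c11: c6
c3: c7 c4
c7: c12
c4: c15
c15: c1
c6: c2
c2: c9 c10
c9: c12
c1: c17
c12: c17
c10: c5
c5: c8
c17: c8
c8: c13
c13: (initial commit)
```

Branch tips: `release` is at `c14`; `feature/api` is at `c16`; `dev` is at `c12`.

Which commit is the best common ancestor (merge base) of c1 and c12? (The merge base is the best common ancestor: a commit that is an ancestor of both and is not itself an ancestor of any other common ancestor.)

c17

Ancestors of c1: {c1, c13, c17, c8}.
Ancestors of c12: {c12, c13, c17, c8}.
Common ancestors: {c13, c17, c8}.
Among these, c17 is not an ancestor of any other common ancestor — it is the merge base.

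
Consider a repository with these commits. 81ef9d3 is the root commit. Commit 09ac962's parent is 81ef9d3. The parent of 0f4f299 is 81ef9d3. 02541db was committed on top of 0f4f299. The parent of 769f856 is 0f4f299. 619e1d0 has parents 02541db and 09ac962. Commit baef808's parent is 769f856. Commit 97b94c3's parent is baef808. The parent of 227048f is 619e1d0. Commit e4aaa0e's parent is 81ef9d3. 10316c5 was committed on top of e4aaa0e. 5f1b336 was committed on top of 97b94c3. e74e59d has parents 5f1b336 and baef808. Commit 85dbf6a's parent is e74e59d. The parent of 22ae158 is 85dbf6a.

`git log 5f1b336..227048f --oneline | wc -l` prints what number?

Reachable from 227048f: {02541db, 09ac962, 0f4f299, 227048f, 619e1d0, 81ef9d3}.
Reachable from 5f1b336: {0f4f299, 5f1b336, 769f856, 81ef9d3, 97b94c3, baef808}.
In 227048f's history but not 5f1b336's: {02541db, 09ac962, 227048f, 619e1d0} — 4 commits.

4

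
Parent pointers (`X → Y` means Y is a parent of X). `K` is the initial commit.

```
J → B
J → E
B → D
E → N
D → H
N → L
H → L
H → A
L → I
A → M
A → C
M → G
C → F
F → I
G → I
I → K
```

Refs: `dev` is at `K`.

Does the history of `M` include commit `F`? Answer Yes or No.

No

Ancestors of M: {G, I, K, M}.
F is not in that set, so it is not an ancestor of M.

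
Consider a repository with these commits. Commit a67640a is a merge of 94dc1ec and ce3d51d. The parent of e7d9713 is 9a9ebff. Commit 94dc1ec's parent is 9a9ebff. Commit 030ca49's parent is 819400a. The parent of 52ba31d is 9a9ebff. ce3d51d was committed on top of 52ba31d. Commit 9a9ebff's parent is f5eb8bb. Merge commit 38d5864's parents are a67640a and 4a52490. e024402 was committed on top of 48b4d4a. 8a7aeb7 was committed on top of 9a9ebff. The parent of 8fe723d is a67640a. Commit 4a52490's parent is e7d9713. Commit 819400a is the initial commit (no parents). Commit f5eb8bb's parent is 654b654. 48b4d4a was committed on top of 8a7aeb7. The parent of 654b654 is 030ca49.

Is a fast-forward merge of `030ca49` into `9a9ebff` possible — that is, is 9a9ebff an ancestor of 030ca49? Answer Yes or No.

No

A fast-forward from 9a9ebff to 030ca49 is possible iff 9a9ebff is an ancestor of 030ca49.
Ancestors of 030ca49: {030ca49, 819400a}.
9a9ebff is not among them, so fast-forward is not possible.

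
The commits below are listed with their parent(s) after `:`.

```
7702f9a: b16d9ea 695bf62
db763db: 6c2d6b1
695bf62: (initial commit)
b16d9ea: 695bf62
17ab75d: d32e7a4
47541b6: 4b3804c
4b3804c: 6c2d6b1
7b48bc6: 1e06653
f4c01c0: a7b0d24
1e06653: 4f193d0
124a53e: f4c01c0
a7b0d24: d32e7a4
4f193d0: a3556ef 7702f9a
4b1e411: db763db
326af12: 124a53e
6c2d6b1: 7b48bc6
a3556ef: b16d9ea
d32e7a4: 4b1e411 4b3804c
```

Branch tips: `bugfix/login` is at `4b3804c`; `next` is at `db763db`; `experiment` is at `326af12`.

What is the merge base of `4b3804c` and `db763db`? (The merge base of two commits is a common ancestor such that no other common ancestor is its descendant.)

6c2d6b1

Ancestors of 4b3804c: {1e06653, 4b3804c, 4f193d0, 695bf62, 6c2d6b1, 7702f9a, 7b48bc6, a3556ef, b16d9ea}.
Ancestors of db763db: {1e06653, 4f193d0, 695bf62, 6c2d6b1, 7702f9a, 7b48bc6, a3556ef, b16d9ea, db763db}.
Common ancestors: {1e06653, 4f193d0, 695bf62, 6c2d6b1, 7702f9a, 7b48bc6, a3556ef, b16d9ea}.
Among these, 6c2d6b1 is not an ancestor of any other common ancestor — it is the merge base.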